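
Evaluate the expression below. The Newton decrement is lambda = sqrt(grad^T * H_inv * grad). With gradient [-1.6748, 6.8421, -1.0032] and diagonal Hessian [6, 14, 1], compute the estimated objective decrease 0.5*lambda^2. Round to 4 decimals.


Step 1: H is diagonal, so H^(-1) * g = [-0.2791, 0.4887, -1.0032].
Step 2: g^T H^(-1) g = sum_i g_i^2 / H_ii
  = (-1.6748)^2/6 + (6.8421)^2/14 + (-1.0032)^2/1
  = 0.4675 + 3.3439 + 1.0064 = 4.8178
Step 3: Objective decrease = 0.5 * g^T H^(-1) g = 2.4089


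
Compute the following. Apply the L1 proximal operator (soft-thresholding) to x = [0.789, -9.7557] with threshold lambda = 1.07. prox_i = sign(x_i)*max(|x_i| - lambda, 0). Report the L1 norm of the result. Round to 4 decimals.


Soft-thresholding with lambda = 1.07:
prox(0.789) = sign(0.789)*max(|0.789| - 1.07, 0) = 0.0
prox(-9.7557) = sign(-9.7557)*max(|-9.7557| - 1.07, 0) = -8.6857
prox(x) = [0.0, -8.6857]
||prox(x)||_1 = 0.0 + 8.6857 = 8.6857


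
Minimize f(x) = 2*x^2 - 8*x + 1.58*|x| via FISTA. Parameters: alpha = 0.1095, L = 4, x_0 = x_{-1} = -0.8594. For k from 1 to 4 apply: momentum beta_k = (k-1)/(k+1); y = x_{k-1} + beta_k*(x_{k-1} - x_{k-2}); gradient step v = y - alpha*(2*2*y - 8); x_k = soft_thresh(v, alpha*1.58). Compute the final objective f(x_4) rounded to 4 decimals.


FISTA on f(x) = 2*x^2 - 8*x + 1.58*|x|
L = 4, alpha = 0.1095
Iteration 1: beta = 0.0, y = -0.8594 + 0.0*(-0.8594 + 0.8594) = -0.8594
  grad(y) = -11.4376, v = y - alpha*grad = 0.393
  prox(v) = soft_thresh(0.393, 0.173) = 0.22
Iteration 2: beta = 0.3333, y = 0.22 + 0.3333*(0.22 + 0.8594) = 0.5798
  grad(y) = -5.6808, v = y - alpha*grad = 1.2019
  prox(v) = soft_thresh(1.2019, 0.173) = 1.0288
Iteration 3: beta = 0.5, y = 1.0288 + 0.5*(1.0288 - 0.22) = 1.4333
  grad(y) = -2.267, v = y - alpha*grad = 1.6815
  prox(v) = soft_thresh(1.6815, 0.173) = 1.5085
Iteration 4: beta = 0.6, y = 1.5085 + 0.6*(1.5085 - 1.0288) = 1.7963
  grad(y) = -0.8149, v = y - alpha*grad = 1.8855
  prox(v) = soft_thresh(1.8855, 0.173) = 1.7125
f(x_4) = 2*1.7125^2 - 8*1.7125 + 1.58*|1.7125| = -5.1289


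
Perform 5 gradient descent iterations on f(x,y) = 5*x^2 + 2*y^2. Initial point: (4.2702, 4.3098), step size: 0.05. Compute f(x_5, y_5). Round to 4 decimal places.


Gradient descent on f(x,y) = 5*x^2 + 2*y^2.
Starting point: (4.2702, 4.3098), alpha = 0.05
Step 1: grad_x = 2*5*4.2702 = 42.702, grad_y = 2*2*4.3098 = 17.2392
  x_1 = 4.2702 - 0.05*42.702 = 2.1351
  y_1 = 4.3098 - 0.05*17.2392 = 3.4478
Step 2: grad_x = 2*5*2.1351 = 21.351, grad_y = 2*2*3.4478 = 13.7914
  x_2 = 2.1351 - 0.05*21.351 = 1.0676
  y_2 = 3.4478 - 0.05*13.7914 = 2.7583
Step 3: grad_x = 2*5*1.0676 = 10.6755, grad_y = 2*2*2.7583 = 11.0331
  x_3 = 1.0676 - 0.05*10.6755 = 0.5338
  y_3 = 2.7583 - 0.05*11.0331 = 2.2066
Step 4: grad_x = 2*5*0.5338 = 5.3378, grad_y = 2*2*2.2066 = 8.8265
  x_4 = 0.5338 - 0.05*5.3378 = 0.2669
  y_4 = 2.2066 - 0.05*8.8265 = 1.7653
Step 5: grad_x = 2*5*0.2669 = 2.6689, grad_y = 2*2*1.7653 = 7.0612
  x_5 = 0.2669 - 0.05*2.6689 = 0.1334
  y_5 = 1.7653 - 0.05*7.0612 = 1.4122
f(0.1334, 1.4122) = 5*0.1334^2 + 2*1.4122^2 = 4.0779


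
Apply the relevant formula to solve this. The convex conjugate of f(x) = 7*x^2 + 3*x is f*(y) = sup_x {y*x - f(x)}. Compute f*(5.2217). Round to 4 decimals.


f*(y) = sup_x {y*x - a*x^2 - b*x} = sup_x {(y-b)*x - a*x^2}
FOC: (y - b) - 2a*x = 0 => x* = (y - b)/(2a)
x* = (5.2217 - 3)/(2*7) = 0.1587
f*(5.2217) = (y-b)^2/(4a) = (5.2217 - 3)^2/(4*7)
= 4.936/28 = 0.1763


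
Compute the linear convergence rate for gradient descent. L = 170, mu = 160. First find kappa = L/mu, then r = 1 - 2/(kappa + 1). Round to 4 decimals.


Step 1: Compute the condition number.
kappa = L/mu = 170/160 = 1.0625
Step 2: Compute the convergence rate.
r = 1 - 2/(kappa + 1) = 1 - 2*mu/(L + mu) = (L - mu)/(L + mu) = 10/330 = 0.0303


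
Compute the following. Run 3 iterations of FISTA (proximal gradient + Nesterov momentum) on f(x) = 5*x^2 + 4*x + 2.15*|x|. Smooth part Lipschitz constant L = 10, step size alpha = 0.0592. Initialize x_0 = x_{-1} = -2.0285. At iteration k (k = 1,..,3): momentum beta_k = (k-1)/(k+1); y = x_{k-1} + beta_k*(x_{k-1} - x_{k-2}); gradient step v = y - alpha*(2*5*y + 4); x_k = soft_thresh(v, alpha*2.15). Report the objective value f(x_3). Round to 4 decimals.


FISTA on f(x) = 5*x^2 + 4*x + 2.15*|x|
L = 10, alpha = 0.0592
Iteration 1: beta = 0.0, y = -2.0285 + 0.0*(-2.0285 + 2.0285) = -2.0285
  grad(y) = -16.285, v = y - alpha*grad = -1.0644
  prox(v) = soft_thresh(-1.0644, 0.1273) = -0.9371
Iteration 2: beta = 0.3333, y = -0.9371 + 0.3333*(-0.9371 + 2.0285) = -0.5734
  grad(y) = -1.7336, v = y - alpha*grad = -0.4707
  prox(v) = soft_thresh(-0.4707, 0.1273) = -0.3435
Iteration 3: beta = 0.5, y = -0.3435 + 0.5*(-0.3435 + 0.9371) = -0.0466
  grad(y) = 3.534, v = y - alpha*grad = -0.2558
  prox(v) = soft_thresh(-0.2558, 0.1273) = -0.1285
f(x_3) = 5*(-0.1285)^2 + 4*(-0.1285) + 2.15*|-0.1285| = -0.1552


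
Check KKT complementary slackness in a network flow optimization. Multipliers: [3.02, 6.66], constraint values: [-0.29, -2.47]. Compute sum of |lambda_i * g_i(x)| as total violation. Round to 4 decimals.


KKT complementary slackness check:
lambda_1 * g_1 = 3.02 * -0.29 = -0.8758
lambda_2 * g_2 = 6.66 * -2.47 = -16.4502
Total violation = 0.8758 + 16.4502 = 17.326


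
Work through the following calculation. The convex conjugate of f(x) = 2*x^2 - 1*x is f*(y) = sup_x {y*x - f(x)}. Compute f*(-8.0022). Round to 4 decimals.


f*(y) = sup_x {y*x - a*x^2 - b*x} = sup_x {(y-b)*x - a*x^2}
FOC: (y - b) - 2a*x = 0 => x* = (y - b)/(2a)
x* = (-8.0022 + 1)/(2*2) = -1.7506
f*(-8.0022) = (y-b)^2/(4a) = (-8.0022 + 1)^2/(4*2)
= 49.0308/8 = 6.1289


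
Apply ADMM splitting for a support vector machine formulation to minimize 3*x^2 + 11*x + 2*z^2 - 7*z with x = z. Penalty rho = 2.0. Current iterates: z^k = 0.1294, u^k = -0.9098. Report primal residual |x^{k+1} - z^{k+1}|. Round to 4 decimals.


ADMM iteration with rho = 2.0, z^k = 0.1294, u^k = -0.9098
Step 1: x-update.
Minimize 3*x^2 + 11*x + (2.0/2)*(x - 0.1294 - 0.9098)^2
FOC: (2*3 + 2.0)*x = -11 + 2.0*(0.1294 + 0.9098)
x^{k+1} = -1.1152
Step 2: z-update.
Minimize 2*z^2 - 7*z + (2.0/2)*(-1.1152 - z - 0.9098)^2
FOC: (2*2 + 2.0)*z = 7 + 2.0*(-1.1152 - 0.9098)
z^{k+1} = 0.4917
Step 3: u-update.
u^{k+1} = -0.9098 - 1.1152 - 0.4917 = -2.5167
Step 4: Primal residual = |-1.1152 - 0.4917| = 1.6069


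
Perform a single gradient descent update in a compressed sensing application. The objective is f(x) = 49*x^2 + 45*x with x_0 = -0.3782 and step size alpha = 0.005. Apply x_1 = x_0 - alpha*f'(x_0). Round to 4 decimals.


We compute the gradient at x_0 and apply the update.
f'(x) = 98*x + 45
f'(-0.3782) = 98*-0.3782 + 45 = 7.9364
x_1 = -0.3782 - 0.005*7.9364 = -0.4179


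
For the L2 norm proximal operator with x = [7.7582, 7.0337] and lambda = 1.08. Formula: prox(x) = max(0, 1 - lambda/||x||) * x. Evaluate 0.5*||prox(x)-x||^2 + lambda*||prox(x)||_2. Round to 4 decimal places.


Step 1: Compute ||x||.
||x|| = 10.472
Step 2: Compute scaling factor.
scale = max(0, 1 - 1.08/10.472) = 0.8969
Step 3: prox(x) = [6.9581, 6.3083]
||prox(x)|| = 9.392
Step 4: Proximal objective.
0.5*||prox-x||^2 = 0.5832
lambda*||prox|| = 10.1434
Total = 10.7266


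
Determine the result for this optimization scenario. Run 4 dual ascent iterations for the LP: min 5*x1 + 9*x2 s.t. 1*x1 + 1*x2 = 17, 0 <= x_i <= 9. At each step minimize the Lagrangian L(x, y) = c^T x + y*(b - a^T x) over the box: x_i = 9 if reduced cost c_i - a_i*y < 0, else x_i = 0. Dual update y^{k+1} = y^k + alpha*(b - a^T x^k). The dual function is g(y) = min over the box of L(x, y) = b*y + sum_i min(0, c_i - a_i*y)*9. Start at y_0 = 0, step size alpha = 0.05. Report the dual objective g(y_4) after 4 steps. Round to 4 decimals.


Dual ascent for LP: min 5*x1 + 9*x2, 1*x1 + 1*x2 = 17, 0 <= x_i <= 9
Step 1: y^k = 0.0, reduced costs: (5.0, 9.0)
  x^k = (0.0, 0.0), subgradient = b - a^T x = 17.0
  y^{k+1} = 0.0 + 0.05*17.0 = 0.85
Step 2: y^k = 0.85, reduced costs: (4.15, 8.15)
  x^k = (0.0, 0.0), subgradient = b - a^T x = 17.0
  y^{k+1} = 0.85 + 0.05*17.0 = 1.7
Step 3: y^k = 1.7, reduced costs: (3.3, 7.3)
  x^k = (0.0, 0.0), subgradient = b - a^T x = 17.0
  y^{k+1} = 1.7 + 0.05*17.0 = 2.55
Step 4: y^k = 2.55, reduced costs: (2.45, 6.45)
  x^k = (0.0, 0.0), subgradient = b - a^T x = 17.0
  y^{k+1} = 2.55 + 0.05*17.0 = 3.4
Dual objective at y_4 = 3.4: reduced costs (1.6, 5.6), box minimizer x = (0.0, 0.0)
g(y_4) = b*y + (c1 - a1*y)*x1 + (c2 - a2*y)*x2 = 17*3.4 + 1.6*0.0 + 5.6*0.0 = 57.8 + 0.0 + 0.0 = 57.8


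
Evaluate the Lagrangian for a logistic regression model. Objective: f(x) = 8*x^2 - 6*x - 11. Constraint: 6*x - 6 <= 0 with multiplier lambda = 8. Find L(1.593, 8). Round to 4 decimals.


Step 1: Evaluate f(x).
f(1.593) = 8*1.593^2 - 6*1.593 - 11 = -0.2568
Step 2: Evaluate g(x).
g(1.593) = 6*1.593 - 6 = 3.558
Step 3: Compute Lagrangian.
L = -0.2568 + 8*3.558 = 28.2072


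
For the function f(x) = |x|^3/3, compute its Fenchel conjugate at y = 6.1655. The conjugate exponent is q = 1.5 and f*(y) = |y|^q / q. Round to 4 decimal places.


The conjugate exponent q satisfies 1/p + 1/q = 1.
p = 3, so q = 3/(3 - 1) = 1.5
|y|^q = 6.1655^1.5 = 15.3092
f*(6.1655) = 15.3092 / 1.5 = 10.2061


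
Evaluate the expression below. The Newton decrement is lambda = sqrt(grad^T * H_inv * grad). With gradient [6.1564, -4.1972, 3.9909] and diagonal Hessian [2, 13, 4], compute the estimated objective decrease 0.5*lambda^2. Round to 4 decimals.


Step 1: H is diagonal, so H^(-1) * g = [3.0782, -0.3229, 0.9977].
Step 2: g^T H^(-1) g = sum_i g_i^2 / H_ii
  = (6.1564)^2/2 + (-4.1972)^2/13 + (3.9909)^2/4
  = 18.9506 + 1.3551 + 3.9818 = 24.2876
Step 3: Objective decrease = 0.5 * g^T H^(-1) g = 12.1438


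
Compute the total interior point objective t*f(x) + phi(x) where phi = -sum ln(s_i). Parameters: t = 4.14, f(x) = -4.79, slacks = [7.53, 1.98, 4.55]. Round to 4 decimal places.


Step 1: Compute log-barrier.
ln values: [2.0189, 0.6831, 1.5151]
phi = -(2.0189 + 0.6831 + 1.5151) = -4.2171
Step 2: Compute augmented objective.
t*f(x) = 4.14*-4.79 = -19.8306
Total = -19.8306 - 4.2171 = -24.0477


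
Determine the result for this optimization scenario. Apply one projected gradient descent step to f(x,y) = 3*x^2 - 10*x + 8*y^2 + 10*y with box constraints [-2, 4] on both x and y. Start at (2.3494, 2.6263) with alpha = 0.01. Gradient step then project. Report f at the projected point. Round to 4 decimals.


Step 1: Compute gradient at (2.3494, 2.6263).
grad_x = 2*3*2.3494 - 10 = 4.0964
grad_y = 2*8*2.6263 + 10 = 52.0208
Step 2: Gradient step.
x_raw = 2.3494 - 0.01*4.0964 = 2.3084
y_raw = 2.6263 - 0.01*52.0208 = 2.1061
Step 3: Project onto [-2, 4].
x_proj = clip(2.3084) = 2.3084
y_proj = clip(2.1061) = 2.1061
Step 4: Evaluate f.
f(2.3084, 2.1061) = 49.4482


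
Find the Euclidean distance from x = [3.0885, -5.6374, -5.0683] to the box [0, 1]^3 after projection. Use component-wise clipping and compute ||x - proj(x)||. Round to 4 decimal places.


Project each component onto [0, 1].
clip(3.0885) = 1.0, clip(-5.6374) = 0.0, clip(-5.0683) = 0.0
Projection = [1.0, 0.0, 0.0]
Squared diffs: [4.3618, 31.7803, 25.6877]
Distance = sqrt(61.8298) = 7.8632


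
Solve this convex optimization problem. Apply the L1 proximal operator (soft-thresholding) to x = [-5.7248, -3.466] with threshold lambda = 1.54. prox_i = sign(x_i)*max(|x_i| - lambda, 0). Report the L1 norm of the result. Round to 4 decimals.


Soft-thresholding with lambda = 1.54:
prox(-5.7248) = sign(-5.7248)*max(|-5.7248| - 1.54, 0) = -4.1848
prox(-3.466) = sign(-3.466)*max(|-3.466| - 1.54, 0) = -1.926
prox(x) = [-4.1848, -1.926]
||prox(x)||_1 = 4.1848 + 1.926 = 6.1108


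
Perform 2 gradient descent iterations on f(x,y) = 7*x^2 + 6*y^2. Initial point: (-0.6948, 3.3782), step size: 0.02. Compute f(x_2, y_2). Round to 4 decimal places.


Gradient descent on f(x,y) = 7*x^2 + 6*y^2.
Starting point: (-0.6948, 3.3782), alpha = 0.02
Step 1: grad_x = 2*7*-0.6948 = -9.7272, grad_y = 2*6*3.3782 = 40.5384
  x_1 = -0.6948 - 0.02*-9.7272 = -0.5003
  y_1 = 3.3782 - 0.02*40.5384 = 2.5674
Step 2: grad_x = 2*7*-0.5003 = -7.0036, grad_y = 2*6*2.5674 = 30.8092
  x_2 = -0.5003 - 0.02*-7.0036 = -0.3602
  y_2 = 2.5674 - 0.02*30.8092 = 1.9512
f(-0.3602, 1.9512) = 7*(-0.3602)^2 + 6*1.9512^2 = 23.7523


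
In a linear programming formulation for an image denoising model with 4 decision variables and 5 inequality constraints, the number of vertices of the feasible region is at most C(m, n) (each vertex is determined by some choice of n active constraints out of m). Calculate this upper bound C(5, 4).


Each vertex corresponds to some choice of n active constraints out of m, so the number of vertices is at most C(m, n) = m! / (n!(m-n)!).
m = 5, n = 4
Numerator: 5 * 4 * 3 * 2
Denominator: 4! = 24
C(5, 4) = 5


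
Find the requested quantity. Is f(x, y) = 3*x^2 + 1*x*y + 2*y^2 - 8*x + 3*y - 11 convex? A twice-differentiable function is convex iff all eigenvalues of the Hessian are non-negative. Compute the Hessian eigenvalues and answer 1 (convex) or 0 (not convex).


The Hessian of f(x,y) = 3*x^2 + 1*x*y + 2*y^2 - 8*x + 3*y - 11 is:
H = [[6, 1], [1, 4]]
Trace = 6 + 4 = 10
Determinant = 6*4 - (1)^2 = 23
Discriminant = (10)^2 - 4*23 = 8.0
Eigenvalues: lambda_1 = 3.5858, lambda_2 = 6.4142
The function is convex.

1


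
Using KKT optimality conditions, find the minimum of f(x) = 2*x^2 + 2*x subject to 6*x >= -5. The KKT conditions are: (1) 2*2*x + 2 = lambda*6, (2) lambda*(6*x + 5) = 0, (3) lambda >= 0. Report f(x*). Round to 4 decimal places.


Step 1: Try lambda = 0 (constraint inactive).
Stationarity: 2*2*x + 2 = 0
x* = -2/(2*2) = -0.5
Check constraint: 6*-0.5 = -3.0 >= -5 -- satisfied.
Step 2: Compute optimal value.
f(x*) = 2*(-0.5)^2 + 2*(-0.5) = -0.5


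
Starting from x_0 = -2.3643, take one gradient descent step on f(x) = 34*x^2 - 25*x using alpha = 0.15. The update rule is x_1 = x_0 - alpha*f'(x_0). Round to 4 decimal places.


We compute the gradient at x_0 and apply the update.
f'(x) = 68*x - 25
f'(-2.3643) = 68*-2.3643 - 25 = -185.7724
x_1 = -2.3643 - 0.15*-185.7724 = 25.5016


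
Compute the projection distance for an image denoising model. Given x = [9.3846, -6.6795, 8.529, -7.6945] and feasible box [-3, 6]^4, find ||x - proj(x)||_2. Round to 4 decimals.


Project each component onto [-3, 6].
clip(9.3846) = 6.0, clip(-6.6795) = -3.0, clip(8.529) = 6.0, clip(-7.6945) = -3.0
Projection = [6.0, -3.0, 6.0, -3.0]
Squared diffs: [11.4555, 13.5387, 6.3958, 22.0383]
Distance = sqrt(53.4283) = 7.3095


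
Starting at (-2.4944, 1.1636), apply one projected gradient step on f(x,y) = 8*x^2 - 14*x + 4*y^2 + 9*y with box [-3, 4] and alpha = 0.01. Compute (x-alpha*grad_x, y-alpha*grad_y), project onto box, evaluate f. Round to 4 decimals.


Step 1: Compute gradient at (-2.4944, 1.1636).
grad_x = 2*8*-2.4944 - 14 = -53.9104
grad_y = 2*4*1.1636 + 9 = 18.3088
Step 2: Gradient step.
x_raw = -2.4944 - 0.01*-53.9104 = -1.9553
y_raw = 1.1636 - 0.01*18.3088 = 0.9805
Step 3: Project onto [-3, 4].
x_proj = clip(-1.9553) = -1.9553
y_proj = clip(0.9805) = 0.9805
Step 4: Evaluate f.
f(-1.9553, 0.9805) = 70.6298


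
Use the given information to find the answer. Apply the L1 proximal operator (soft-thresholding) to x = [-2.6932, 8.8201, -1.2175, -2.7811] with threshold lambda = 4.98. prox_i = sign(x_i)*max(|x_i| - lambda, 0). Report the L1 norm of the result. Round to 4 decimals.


Soft-thresholding with lambda = 4.98:
prox(-2.6932) = sign(-2.6932)*max(|-2.6932| - 4.98, 0) = 0.0
prox(8.8201) = sign(8.8201)*max(|8.8201| - 4.98, 0) = 3.8401
prox(-1.2175) = sign(-1.2175)*max(|-1.2175| - 4.98, 0) = 0.0
prox(-2.7811) = sign(-2.7811)*max(|-2.7811| - 4.98, 0) = 0.0
prox(x) = [0.0, 3.8401, 0.0, 0.0]
||prox(x)||_1 = 0.0 + 3.8401 + 0.0 + 0.0 = 3.8401


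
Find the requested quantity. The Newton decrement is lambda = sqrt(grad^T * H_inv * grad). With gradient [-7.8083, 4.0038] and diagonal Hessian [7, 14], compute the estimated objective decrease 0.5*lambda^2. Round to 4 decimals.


Step 1: H is diagonal, so H^(-1) * g = [-1.1155, 0.286].
Step 2: g^T H^(-1) g = sum_i g_i^2 / H_ii
  = (-7.8083)^2/7 + (4.0038)^2/14
  = 8.7099 + 1.145 = 9.855
Step 3: Objective decrease = 0.5 * g^T H^(-1) g = 4.9275


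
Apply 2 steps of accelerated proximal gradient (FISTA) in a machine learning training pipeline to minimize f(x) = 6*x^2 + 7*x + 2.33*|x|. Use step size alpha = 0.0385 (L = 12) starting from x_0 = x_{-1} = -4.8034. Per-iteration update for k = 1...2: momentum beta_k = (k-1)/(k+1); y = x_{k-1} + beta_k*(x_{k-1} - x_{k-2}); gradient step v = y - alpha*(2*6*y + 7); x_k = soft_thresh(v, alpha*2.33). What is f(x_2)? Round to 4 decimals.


FISTA on f(x) = 6*x^2 + 7*x + 2.33*|x|
L = 12, alpha = 0.0385
Iteration 1: beta = 0.0, y = -4.8034 + 0.0*(-4.8034 + 4.8034) = -4.8034
  grad(y) = -50.6408, v = y - alpha*grad = -2.8537
  prox(v) = soft_thresh(-2.8537, 0.0897) = -2.764
Iteration 2: beta = 0.3333, y = -2.764 + 0.3333*(-2.764 + 4.8034) = -2.0842
  grad(y) = -18.0108, v = y - alpha*grad = -1.3908
  prox(v) = soft_thresh(-1.3908, 0.0897) = -1.3011
f(x_2) = 6*(-1.3011)^2 + 7*(-1.3011) + 2.33*|-1.3011| = 4.0812


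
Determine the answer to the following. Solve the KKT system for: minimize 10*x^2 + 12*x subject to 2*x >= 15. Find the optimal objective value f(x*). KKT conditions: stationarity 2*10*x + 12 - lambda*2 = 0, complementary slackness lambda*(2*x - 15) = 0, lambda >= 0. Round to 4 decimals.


Step 1: Try lambda = 0 (constraint inactive).
x_unc = -12/(2*10) = -0.6
Check: 2*-0.6 = -1.2 < 15 -- violated!
Step 2: Constraint must be active: 2*x = 15
x* = 15/2 = 7.5
lambda = (2*10*7.5 + 12)/2 = 81.0
Step 3: Compute optimal value.
f(x*) = 10*7.5^2 + 12*7.5 = 652.5


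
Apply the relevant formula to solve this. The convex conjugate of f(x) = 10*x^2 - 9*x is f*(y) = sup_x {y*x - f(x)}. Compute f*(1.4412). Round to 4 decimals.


f*(y) = sup_x {y*x - a*x^2 - b*x} = sup_x {(y-b)*x - a*x^2}
FOC: (y - b) - 2a*x = 0 => x* = (y - b)/(2a)
x* = (1.4412 + 9)/(2*10) = 0.5221
f*(1.4412) = (y-b)^2/(4a) = (1.4412 + 9)^2/(4*10)
= 109.0187/40 = 2.7255


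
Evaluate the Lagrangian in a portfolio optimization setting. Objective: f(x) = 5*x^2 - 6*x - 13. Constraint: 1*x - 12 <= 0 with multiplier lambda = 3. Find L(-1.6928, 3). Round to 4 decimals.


Step 1: Evaluate f(x).
f(-1.6928) = 5*(-1.6928)^2 - 6*(-1.6928) - 13 = 11.4847
Step 2: Evaluate g(x).
g(-1.6928) = 1*-1.6928 - 12 = -13.6928
Step 3: Compute Lagrangian.
L = 11.4847 + 3*-13.6928 = -29.5937


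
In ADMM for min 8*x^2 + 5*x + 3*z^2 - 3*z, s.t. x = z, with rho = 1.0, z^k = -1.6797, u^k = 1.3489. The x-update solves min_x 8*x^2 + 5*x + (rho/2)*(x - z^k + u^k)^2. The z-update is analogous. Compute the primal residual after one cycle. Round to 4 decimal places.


ADMM iteration with rho = 1.0, z^k = -1.6797, u^k = 1.3489
Step 1: x-update.
Minimize 8*x^2 + 5*x + (1.0/2)*(x + 1.6797 + 1.3489)^2
FOC: (2*8 + 1.0)*x = -5 + 1.0*(-1.6797 - 1.3489)
x^{k+1} = -0.4723
Step 2: z-update.
Minimize 3*z^2 - 3*z + (1.0/2)*(-0.4723 - z + 1.3489)^2
FOC: (2*3 + 1.0)*z = 3 + 1.0*(-0.4723 + 1.3489)
z^{k+1} = 0.5538
Step 3: u-update.
u^{k+1} = 1.3489 - 0.4723 - 0.5538 = 0.3228
Step 4: Primal residual = |-0.4723 - 0.5538| = 1.0261


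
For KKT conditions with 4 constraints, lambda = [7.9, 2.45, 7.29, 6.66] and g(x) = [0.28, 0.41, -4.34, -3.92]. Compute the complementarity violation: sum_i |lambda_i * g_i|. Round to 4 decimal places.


KKT complementary slackness check:
lambda_1 * g_1 = 7.9 * 0.28 = 2.212
lambda_2 * g_2 = 2.45 * 0.41 = 1.0045
lambda_3 * g_3 = 7.29 * -4.34 = -31.6386
lambda_4 * g_4 = 6.66 * -3.92 = -26.1072
Total violation = 2.212 + 1.0045 + 31.6386 + 26.1072 = 60.9623


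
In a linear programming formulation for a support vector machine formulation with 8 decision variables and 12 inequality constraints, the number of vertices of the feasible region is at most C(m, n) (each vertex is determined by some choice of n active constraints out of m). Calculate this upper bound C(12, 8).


Each vertex corresponds to some choice of n active constraints out of m, so the number of vertices is at most C(m, n) = m! / (n!(m-n)!).
m = 12, n = 8
Numerator: 12 * 11 * 10 * 9 * 8 * 7 * 6 * 5
Denominator: 8! = 40320
C(12, 8) = 495


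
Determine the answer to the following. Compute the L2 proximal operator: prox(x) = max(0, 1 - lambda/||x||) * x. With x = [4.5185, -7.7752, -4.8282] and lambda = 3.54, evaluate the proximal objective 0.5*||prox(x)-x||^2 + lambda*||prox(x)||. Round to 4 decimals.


Step 1: Compute ||x||.
||x|| = 10.207
Step 2: Compute scaling factor.
scale = max(0, 1 - 3.54/10.207) = 0.6532
Step 3: prox(x) = [2.9514, -5.0786, -3.1537]
||prox(x)|| = 6.667
Step 4: Proximal objective.
0.5*||prox-x||^2 = 6.2658
lambda*||prox|| = 23.6012
Total = 29.8668


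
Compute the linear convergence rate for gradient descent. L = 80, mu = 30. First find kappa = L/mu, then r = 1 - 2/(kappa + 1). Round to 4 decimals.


Step 1: Compute the condition number.
kappa = L/mu = 80/30 = 2.6667
Step 2: Compute the convergence rate.
r = 1 - 2/(kappa + 1) = 1 - 2*mu/(L + mu) = (L - mu)/(L + mu) = 50/110 = 0.4545


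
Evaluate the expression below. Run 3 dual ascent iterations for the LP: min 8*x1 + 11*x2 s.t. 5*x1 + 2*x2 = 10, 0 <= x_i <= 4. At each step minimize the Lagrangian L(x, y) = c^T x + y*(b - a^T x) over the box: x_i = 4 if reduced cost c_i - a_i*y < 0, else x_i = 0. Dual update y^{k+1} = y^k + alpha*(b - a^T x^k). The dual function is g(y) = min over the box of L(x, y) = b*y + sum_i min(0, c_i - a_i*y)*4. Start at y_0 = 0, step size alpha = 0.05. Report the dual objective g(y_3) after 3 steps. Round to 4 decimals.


Dual ascent for LP: min 8*x1 + 11*x2, 5*x1 + 2*x2 = 10, 0 <= x_i <= 4
Step 1: y^k = 0.0, reduced costs: (8.0, 11.0)
  x^k = (0.0, 0.0), subgradient = b - a^T x = 10.0
  y^{k+1} = 0.0 + 0.05*10.0 = 0.5
Step 2: y^k = 0.5, reduced costs: (5.5, 10.0)
  x^k = (0.0, 0.0), subgradient = b - a^T x = 10.0
  y^{k+1} = 0.5 + 0.05*10.0 = 1.0
Step 3: y^k = 1.0, reduced costs: (3.0, 9.0)
  x^k = (0.0, 0.0), subgradient = b - a^T x = 10.0
  y^{k+1} = 1.0 + 0.05*10.0 = 1.5
Dual objective at y_3 = 1.5: reduced costs (0.5, 8.0), box minimizer x = (0.0, 0.0)
g(y_3) = b*y + (c1 - a1*y)*x1 + (c2 - a2*y)*x2 = 10*1.5 + 0.5*0.0 + 8.0*0.0 = 15.0 + 0.0 + 0.0 = 15.0


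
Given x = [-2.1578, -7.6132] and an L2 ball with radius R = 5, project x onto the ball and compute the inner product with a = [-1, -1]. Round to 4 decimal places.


Step 1: Compute ||x|| (intermediates to 6 decimals).
||x|| = sqrt((-2.1578)^2 + (-7.6132)^2) = 7.913085
Step 2: Project.
Since ||x|| > R, scale = R/||x|| = 5/7.913085 = 0.631865, proj(x) = scale * x
proj(x) = [-1.363438, -4.810515]
Step 3: Dot product.
a^T * proj(x) = -1*(-1.363438) - 1*(-4.810515) = 6.174


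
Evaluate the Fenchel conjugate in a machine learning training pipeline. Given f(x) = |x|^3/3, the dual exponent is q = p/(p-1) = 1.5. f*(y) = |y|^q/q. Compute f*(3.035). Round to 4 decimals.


The conjugate exponent q satisfies 1/p + 1/q = 1.
p = 3, so q = 3/(3 - 1) = 1.5
|y|^q = 3.035^1.5 = 5.2873
f*(3.035) = 5.2873 / 1.5 = 3.5249


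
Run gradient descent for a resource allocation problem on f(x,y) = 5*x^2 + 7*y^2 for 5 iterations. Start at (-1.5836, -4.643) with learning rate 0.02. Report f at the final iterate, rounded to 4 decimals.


Gradient descent on f(x,y) = 5*x^2 + 7*y^2.
Starting point: (-1.5836, -4.643), alpha = 0.02
Step 1: grad_x = 2*5*-1.5836 = -15.836, grad_y = 2*7*-4.643 = -65.002
  x_1 = -1.5836 - 0.02*-15.836 = -1.2669
  y_1 = -4.643 - 0.02*-65.002 = -3.343
Step 2: grad_x = 2*5*-1.2669 = -12.6688, grad_y = 2*7*-3.343 = -46.8014
  x_2 = -1.2669 - 0.02*-12.6688 = -1.0135
  y_2 = -3.343 - 0.02*-46.8014 = -2.4069
Step 3: grad_x = 2*5*-1.0135 = -10.135, grad_y = 2*7*-2.4069 = -33.697
  x_3 = -1.0135 - 0.02*-10.135 = -0.8108
  y_3 = -2.4069 - 0.02*-33.697 = -1.733
Step 4: grad_x = 2*5*-0.8108 = -8.108, grad_y = 2*7*-1.733 = -24.2619
  x_4 = -0.8108 - 0.02*-8.108 = -0.6486
  y_4 = -1.733 - 0.02*-24.2619 = -1.2478
Step 5: grad_x = 2*5*-0.6486 = -6.4864, grad_y = 2*7*-1.2478 = -17.4685
  x_5 = -0.6486 - 0.02*-6.4864 = -0.5189
  y_5 = -1.2478 - 0.02*-17.4685 = -0.8984
f(-0.5189, -0.8984) = 5*(-0.5189)^2 + 7*(-0.8984)^2 = 6.996


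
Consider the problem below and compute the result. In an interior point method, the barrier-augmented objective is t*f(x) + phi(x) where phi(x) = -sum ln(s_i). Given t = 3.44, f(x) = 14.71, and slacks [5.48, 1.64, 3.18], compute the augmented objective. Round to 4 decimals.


Step 1: Compute log-barrier.
ln values: [1.7011, 0.4947, 1.1569]
phi = -(1.7011 + 0.4947 + 1.1569) = -3.3527
Step 2: Compute augmented objective.
t*f(x) = 3.44*14.71 = 50.6024
Total = 50.6024 - 3.3527 = 47.2497


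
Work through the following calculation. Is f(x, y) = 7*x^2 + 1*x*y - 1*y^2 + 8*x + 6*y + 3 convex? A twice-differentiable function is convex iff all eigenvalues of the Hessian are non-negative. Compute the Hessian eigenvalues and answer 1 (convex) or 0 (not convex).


The Hessian of f(x,y) = 7*x^2 + 1*x*y - 1*y^2 + 8*x + 6*y + 3 is:
H = [[14, 1], [1, -2]]
Trace = 14 - 2 = 12
Determinant = 14*-2 - (1)^2 = -29
Discriminant = (12)^2 - 4*-29 = 260.0
Eigenvalues: lambda_1 = -2.0623, lambda_2 = 14.0623
The function is not convex.

0


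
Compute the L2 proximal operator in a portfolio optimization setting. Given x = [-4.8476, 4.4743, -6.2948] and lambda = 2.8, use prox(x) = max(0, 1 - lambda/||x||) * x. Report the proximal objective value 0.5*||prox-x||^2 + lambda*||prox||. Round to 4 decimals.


Step 1: Compute ||x||.
||x|| = 9.1183
Step 2: Compute scaling factor.
scale = max(0, 1 - 2.8/9.1183) = 0.6929
Step 3: prox(x) = [-3.359, 3.1004, -4.3618]
||prox(x)|| = 6.3183
Step 4: Proximal objective.
0.5*||prox-x||^2 = 3.92
lambda*||prox|| = 17.6912
Total = 21.6112


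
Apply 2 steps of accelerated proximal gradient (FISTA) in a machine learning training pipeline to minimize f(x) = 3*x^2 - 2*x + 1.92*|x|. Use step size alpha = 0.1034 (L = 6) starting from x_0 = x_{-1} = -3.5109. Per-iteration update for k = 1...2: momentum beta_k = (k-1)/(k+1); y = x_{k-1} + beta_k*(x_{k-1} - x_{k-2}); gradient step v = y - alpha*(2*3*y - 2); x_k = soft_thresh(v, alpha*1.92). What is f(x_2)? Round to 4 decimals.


FISTA on f(x) = 3*x^2 - 2*x + 1.92*|x|
L = 6, alpha = 0.1034
Iteration 1: beta = 0.0, y = -3.5109 + 0.0*(-3.5109 + 3.5109) = -3.5109
  grad(y) = -23.0654, v = y - alpha*grad = -1.1259
  prox(v) = soft_thresh(-1.1259, 0.1985) = -0.9274
Iteration 2: beta = 0.3333, y = -0.9274 + 0.3333*(-0.9274 + 3.5109) = -0.0662
  grad(y) = -2.3975, v = y - alpha*grad = 0.1817
  prox(v) = soft_thresh(0.1817, 0.1985) = 0.0
f(x_2) = 3*0.0^2 - 2*0.0 + 1.92*|0.0| = 0.0


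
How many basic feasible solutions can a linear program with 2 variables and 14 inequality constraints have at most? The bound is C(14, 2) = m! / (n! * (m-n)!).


Each vertex corresponds to some choice of n active constraints out of m, so the number of vertices is at most C(m, n) = m! / (n!(m-n)!).
m = 14, n = 2
Numerator: 14 * 13
Denominator: 2! = 2
C(14, 2) = 91


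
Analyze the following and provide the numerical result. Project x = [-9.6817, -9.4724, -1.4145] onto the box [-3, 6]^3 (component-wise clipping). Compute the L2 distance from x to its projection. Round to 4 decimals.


Project each component onto [-3, 6].
clip(-9.6817) = -3.0, clip(-9.4724) = -3.0, clip(-1.4145) = -1.4145
Projection = [-3.0, -3.0, -1.4145]
Squared diffs: [44.6451, 41.892, 0.0]
Distance = sqrt(86.5371) = 9.3025


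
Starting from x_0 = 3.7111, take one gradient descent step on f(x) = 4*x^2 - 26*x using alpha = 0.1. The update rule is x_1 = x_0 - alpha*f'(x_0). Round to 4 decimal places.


We compute the gradient at x_0 and apply the update.
f'(x) = 8*x - 26
f'(3.7111) = 8*3.7111 - 26 = 3.6888
x_1 = 3.7111 - 0.1*3.6888 = 3.3422


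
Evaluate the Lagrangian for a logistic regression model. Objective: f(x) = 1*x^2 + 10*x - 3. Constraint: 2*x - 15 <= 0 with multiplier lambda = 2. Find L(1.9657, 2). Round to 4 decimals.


Step 1: Evaluate f(x).
f(1.9657) = 1*1.9657^2 + 10*1.9657 - 3 = 20.521
Step 2: Evaluate g(x).
g(1.9657) = 2*1.9657 - 15 = -11.0686
Step 3: Compute Lagrangian.
L = 20.521 + 2*-11.0686 = -1.6162


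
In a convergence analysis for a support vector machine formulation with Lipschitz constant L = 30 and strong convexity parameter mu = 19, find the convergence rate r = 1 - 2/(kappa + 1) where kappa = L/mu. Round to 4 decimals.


Step 1: Compute the condition number.
kappa = L/mu = 30/19 = 1.5789
Step 2: Compute the convergence rate.
r = 1 - 2/(kappa + 1) = 1 - 2*mu/(L + mu) = (L - mu)/(L + mu) = 11/49 = 0.2245


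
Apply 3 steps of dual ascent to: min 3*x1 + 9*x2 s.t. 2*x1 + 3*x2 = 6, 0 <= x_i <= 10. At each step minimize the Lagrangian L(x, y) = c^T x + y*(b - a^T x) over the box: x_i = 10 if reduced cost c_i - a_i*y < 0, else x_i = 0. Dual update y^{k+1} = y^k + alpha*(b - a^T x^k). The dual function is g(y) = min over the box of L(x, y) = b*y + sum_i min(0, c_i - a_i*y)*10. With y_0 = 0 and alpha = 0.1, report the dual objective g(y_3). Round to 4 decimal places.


Dual ascent for LP: min 3*x1 + 9*x2, 2*x1 + 3*x2 = 6, 0 <= x_i <= 10
Step 1: y^k = 0.0, reduced costs: (3.0, 9.0)
  x^k = (0.0, 0.0), subgradient = b - a^T x = 6.0
  y^{k+1} = 0.0 + 0.1*6.0 = 0.6
Step 2: y^k = 0.6, reduced costs: (1.8, 7.2)
  x^k = (0.0, 0.0), subgradient = b - a^T x = 6.0
  y^{k+1} = 0.6 + 0.1*6.0 = 1.2
Step 3: y^k = 1.2, reduced costs: (0.6, 5.4)
  x^k = (0.0, 0.0), subgradient = b - a^T x = 6.0
  y^{k+1} = 1.2 + 0.1*6.0 = 1.8
Dual objective at y_3 = 1.8: reduced costs (-0.6, 3.6), box minimizer x = (10.0, 0.0)
g(y_3) = b*y + (c1 - a1*y)*x1 + (c2 - a2*y)*x2 = 6*1.8 + (-0.6)*10.0 + 3.6*0.0 = 10.8 - 6.0 + 0.0 = 4.8


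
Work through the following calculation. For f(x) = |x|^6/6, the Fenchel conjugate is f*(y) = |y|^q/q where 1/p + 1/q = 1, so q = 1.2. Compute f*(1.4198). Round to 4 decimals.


The conjugate exponent q satisfies 1/p + 1/q = 1.
p = 6, so q = 6/(6 - 1) = 1.2
|y|^q = 1.4198^1.2 = 1.5229
f*(1.4198) = 1.5229 / 1.2 = 1.2691


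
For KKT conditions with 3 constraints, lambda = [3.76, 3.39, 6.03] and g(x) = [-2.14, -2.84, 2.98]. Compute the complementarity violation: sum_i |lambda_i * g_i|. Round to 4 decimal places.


KKT complementary slackness check:
lambda_1 * g_1 = 3.76 * -2.14 = -8.0464
lambda_2 * g_2 = 3.39 * -2.84 = -9.6276
lambda_3 * g_3 = 6.03 * 2.98 = 17.9694
Total violation = 8.0464 + 9.6276 + 17.9694 = 35.6434


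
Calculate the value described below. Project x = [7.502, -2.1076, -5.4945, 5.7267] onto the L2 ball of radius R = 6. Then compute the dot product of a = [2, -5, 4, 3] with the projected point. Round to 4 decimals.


Step 1: Compute ||x|| (intermediates to 6 decimals).
||x|| = sqrt(7.502^2 + (-2.1076)^2 + (-5.4945)^2 + 5.7267^2) = 11.122347
Step 2: Project.
Since ||x|| > R, scale = R/||x|| = 6/11.122347 = 0.539454, proj(x) = scale * x
proj(x) = [4.046984, -1.136953, -2.96403, 3.089291]
Step 3: Dot product.
a^T * proj(x) = 2*4.046984 - 5*(-1.136953) + 4*(-2.96403) + 3*3.089291 = 11.1905


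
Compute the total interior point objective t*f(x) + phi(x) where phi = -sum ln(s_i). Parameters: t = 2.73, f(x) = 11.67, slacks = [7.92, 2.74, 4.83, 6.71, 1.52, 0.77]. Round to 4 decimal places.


Step 1: Compute log-barrier.
ln values: [2.0694, 1.008, 1.5748, 1.9036, 0.4187, -0.2614]
phi = -(2.0694 + 1.008 + 1.5748 + 1.9036 + 0.4187 - 0.2614) = -6.7131
Step 2: Compute augmented objective.
t*f(x) = 2.73*11.67 = 31.8591
Total = 31.8591 - 6.7131 = 25.146


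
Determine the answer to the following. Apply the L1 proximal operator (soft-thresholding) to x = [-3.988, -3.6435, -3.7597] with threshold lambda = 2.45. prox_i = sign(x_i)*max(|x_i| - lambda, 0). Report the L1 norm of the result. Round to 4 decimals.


Soft-thresholding with lambda = 2.45:
prox(-3.988) = sign(-3.988)*max(|-3.988| - 2.45, 0) = -1.538
prox(-3.6435) = sign(-3.6435)*max(|-3.6435| - 2.45, 0) = -1.1935
prox(-3.7597) = sign(-3.7597)*max(|-3.7597| - 2.45, 0) = -1.3097
prox(x) = [-1.538, -1.1935, -1.3097]
||prox(x)||_1 = 1.538 + 1.1935 + 1.3097 = 4.0412


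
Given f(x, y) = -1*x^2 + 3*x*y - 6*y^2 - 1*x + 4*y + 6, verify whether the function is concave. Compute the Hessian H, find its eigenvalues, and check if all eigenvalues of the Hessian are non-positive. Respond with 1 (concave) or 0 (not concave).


The Hessian of f(x,y) = -1*x^2 + 3*x*y - 6*y^2 - 1*x + 4*y + 6 is:
H = [[-2, 3], [3, -12]]
Trace = -2 - 12 = -14
Determinant = -2*-12 - (3)^2 = 15
Discriminant = (-14)^2 - 4*15 = 136.0
Eigenvalues: lambda_1 = -12.831, lambda_2 = -1.169
The function is concave.

1


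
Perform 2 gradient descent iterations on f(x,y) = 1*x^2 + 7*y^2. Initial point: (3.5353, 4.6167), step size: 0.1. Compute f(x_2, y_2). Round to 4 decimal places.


Gradient descent on f(x,y) = 1*x^2 + 7*y^2.
Starting point: (3.5353, 4.6167), alpha = 0.1
Step 1: grad_x = 2*1*3.5353 = 7.0706, grad_y = 2*7*4.6167 = 64.6338
  x_1 = 3.5353 - 0.1*7.0706 = 2.8282
  y_1 = 4.6167 - 0.1*64.6338 = -1.8467
Step 2: grad_x = 2*1*2.8282 = 5.6565, grad_y = 2*7*-1.8467 = -25.8535
  x_2 = 2.8282 - 0.1*5.6565 = 2.2626
  y_2 = -1.8467 - 0.1*-25.8535 = 0.7387
f(2.2626, 0.7387) = 1*2.2626^2 + 7*0.7387^2 = 8.9388


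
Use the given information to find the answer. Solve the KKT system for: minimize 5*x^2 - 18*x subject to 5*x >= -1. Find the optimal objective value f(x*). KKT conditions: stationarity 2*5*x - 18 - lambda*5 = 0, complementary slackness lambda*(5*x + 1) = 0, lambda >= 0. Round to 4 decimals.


Step 1: Try lambda = 0 (constraint inactive).
Stationarity: 2*5*x - 18 = 0
x* = 18/(2*5) = 1.8
Check constraint: 5*1.8 = 9.0 >= -1 -- satisfied.
Step 2: Compute optimal value.
f(x*) = 5*1.8^2 - 18*1.8 = -16.2


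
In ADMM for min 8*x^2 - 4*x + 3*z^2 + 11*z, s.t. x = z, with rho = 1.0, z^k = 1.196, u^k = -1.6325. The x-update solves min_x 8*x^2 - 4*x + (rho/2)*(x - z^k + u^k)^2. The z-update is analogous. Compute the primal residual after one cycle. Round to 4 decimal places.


ADMM iteration with rho = 1.0, z^k = 1.196, u^k = -1.6325
Step 1: x-update.
Minimize 8*x^2 - 4*x + (1.0/2)*(x - 1.196 - 1.6325)^2
FOC: (2*8 + 1.0)*x = 4 + 1.0*(1.196 + 1.6325)
x^{k+1} = 0.4017
Step 2: z-update.
Minimize 3*z^2 + 11*z + (1.0/2)*(0.4017 - z - 1.6325)^2
FOC: (2*3 + 1.0)*z = -11 + 1.0*(0.4017 - 1.6325)
z^{k+1} = -1.7473
Step 3: u-update.
u^{k+1} = -1.6325 + 0.4017 + 1.7473 = 0.5164
Step 4: Primal residual = |0.4017 + 1.7473| = 2.1489


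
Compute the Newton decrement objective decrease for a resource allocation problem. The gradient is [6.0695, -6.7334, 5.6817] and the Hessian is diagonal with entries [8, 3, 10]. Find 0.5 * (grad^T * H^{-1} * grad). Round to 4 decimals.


Step 1: H is diagonal, so H^(-1) * g = [0.7587, -2.2445, 0.5682].
Step 2: g^T H^(-1) g = sum_i g_i^2 / H_ii
  = (6.0695)^2/8 + (-6.7334)^2/3 + (5.6817)^2/10
  = 4.6049 + 15.1129 + 3.2282 = 22.9459
Step 3: Objective decrease = 0.5 * g^T H^(-1) g = 11.473


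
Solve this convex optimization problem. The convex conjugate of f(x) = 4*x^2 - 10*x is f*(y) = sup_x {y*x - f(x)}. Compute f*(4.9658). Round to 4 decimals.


f*(y) = sup_x {y*x - a*x^2 - b*x} = sup_x {(y-b)*x - a*x^2}
FOC: (y - b) - 2a*x = 0 => x* = (y - b)/(2a)
x* = (4.9658 + 10)/(2*4) = 1.8707
f*(4.9658) = (y-b)^2/(4a) = (4.9658 + 10)^2/(4*4)
= 223.9752/16 = 13.9984


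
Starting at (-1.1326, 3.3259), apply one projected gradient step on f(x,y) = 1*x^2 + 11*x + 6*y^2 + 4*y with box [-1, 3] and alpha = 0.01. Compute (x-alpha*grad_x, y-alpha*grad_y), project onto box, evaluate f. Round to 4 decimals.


Step 1: Compute gradient at (-1.1326, 3.3259).
grad_x = 2*1*-1.1326 + 11 = 8.7348
grad_y = 2*6*3.3259 + 4 = 43.9108
Step 2: Gradient step.
x_raw = -1.1326 - 0.01*8.7348 = -1.2199
y_raw = 3.3259 - 0.01*43.9108 = 2.8868
Step 3: Project onto [-1, 3].
x_proj = clip(-1.2199) = -1.0
y_proj = clip(2.8868) = 2.8868
Step 4: Evaluate f.
f(-1.0, 2.8868) = 51.5486


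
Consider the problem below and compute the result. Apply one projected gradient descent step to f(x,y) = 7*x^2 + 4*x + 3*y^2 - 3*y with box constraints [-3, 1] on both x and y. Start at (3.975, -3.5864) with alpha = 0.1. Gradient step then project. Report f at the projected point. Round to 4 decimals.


Step 1: Compute gradient at (3.975, -3.5864).
grad_x = 2*7*3.975 + 4 = 59.65
grad_y = 2*3*-3.5864 - 3 = -24.5184
Step 2: Gradient step.
x_raw = 3.975 - 0.1*59.65 = -1.99
y_raw = -3.5864 - 0.1*-24.5184 = -1.1346
Step 3: Project onto [-3, 1].
x_proj = clip(-1.99) = -1.99
y_proj = clip(-1.1346) = -1.1346
Step 4: Evaluate f.
f(-1.99, -1.1346) = 27.0261


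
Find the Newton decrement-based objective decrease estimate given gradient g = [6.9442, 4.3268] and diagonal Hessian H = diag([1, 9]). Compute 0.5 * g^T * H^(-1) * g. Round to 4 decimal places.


Step 1: H is diagonal, so H^(-1) * g = [6.9442, 0.4808].
Step 2: g^T H^(-1) g = sum_i g_i^2 / H_ii
  = (6.9442)^2/1 + (4.3268)^2/9
  = 48.2219 + 2.0801 = 50.302
Step 3: Objective decrease = 0.5 * g^T H^(-1) g = 25.151


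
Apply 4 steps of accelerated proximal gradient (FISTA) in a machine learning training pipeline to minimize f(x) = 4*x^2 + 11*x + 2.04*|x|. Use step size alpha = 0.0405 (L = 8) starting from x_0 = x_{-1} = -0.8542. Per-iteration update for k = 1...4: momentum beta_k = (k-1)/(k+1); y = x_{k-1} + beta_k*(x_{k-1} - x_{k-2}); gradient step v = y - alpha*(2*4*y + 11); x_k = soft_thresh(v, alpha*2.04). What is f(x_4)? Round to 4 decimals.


FISTA on f(x) = 4*x^2 + 11*x + 2.04*|x|
L = 8, alpha = 0.0405
Iteration 1: beta = 0.0, y = -0.8542 + 0.0*(-0.8542 + 0.8542) = -0.8542
  grad(y) = 4.1664, v = y - alpha*grad = -1.0229
  prox(v) = soft_thresh(-1.0229, 0.0826) = -0.9403
Iteration 2: beta = 0.3333, y = -0.9403 + 0.3333*(-0.9403 + 0.8542) = -0.969
  grad(y) = 3.2478, v = y - alpha*grad = -1.1006
  prox(v) = soft_thresh(-1.1006, 0.0826) = -1.0179
Iteration 3: beta = 0.5, y = -1.0179 + 0.5*(-1.0179 + 0.9403) = -1.0568
  grad(y) = 2.546, v = y - alpha*grad = -1.1599
  prox(v) = soft_thresh(-1.1599, 0.0826) = -1.0772
Iteration 4: beta = 0.6, y = -1.0772 + 0.6*(-1.0772 + 1.0179) = -1.1128
  grad(y) = 2.0974, v = y - alpha*grad = -1.1978
  prox(v) = soft_thresh(-1.1978, 0.0826) = -1.1152
f(x_4) = 4*(-1.1152)^2 + 11*(-1.1152) + 2.04*|-1.1152| = -5.0175


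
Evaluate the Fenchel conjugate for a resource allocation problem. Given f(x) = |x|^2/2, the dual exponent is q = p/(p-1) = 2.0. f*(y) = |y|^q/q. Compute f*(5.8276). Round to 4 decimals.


The conjugate exponent q satisfies 1/p + 1/q = 1.
p = 2, so q = 2/(2 - 1) = 2.0
|y|^q = 5.8276^2.0 = 33.9609
f*(5.8276) = 33.9609 / 2.0 = 16.9805


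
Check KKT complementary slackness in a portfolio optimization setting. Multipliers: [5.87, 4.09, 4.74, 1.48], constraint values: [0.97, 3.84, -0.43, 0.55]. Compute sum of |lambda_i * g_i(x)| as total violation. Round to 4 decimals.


KKT complementary slackness check:
lambda_1 * g_1 = 5.87 * 0.97 = 5.6939
lambda_2 * g_2 = 4.09 * 3.84 = 15.7056
lambda_3 * g_3 = 4.74 * -0.43 = -2.0382
lambda_4 * g_4 = 1.48 * 0.55 = 0.814
Total violation = 5.6939 + 15.7056 + 2.0382 + 0.814 = 24.2517


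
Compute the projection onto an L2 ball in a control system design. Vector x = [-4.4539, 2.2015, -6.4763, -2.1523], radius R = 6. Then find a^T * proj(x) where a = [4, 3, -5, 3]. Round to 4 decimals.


Step 1: Compute ||x|| (intermediates to 6 decimals).
||x|| = sqrt((-4.4539)^2 + 2.2015^2 + (-6.4763)^2 + (-2.1523)^2) = 8.441486
Step 2: Project.
Since ||x|| > R, scale = R/||x|| = 6/8.441486 = 0.710775, proj(x) = scale * x
proj(x) = [-3.165721, 1.564771, -4.603192, -1.529801]
Step 3: Dot product.
a^T * proj(x) = 4*(-3.165721) + 3*1.564771 - 5*(-4.603192) + 3*(-1.529801) = 10.458


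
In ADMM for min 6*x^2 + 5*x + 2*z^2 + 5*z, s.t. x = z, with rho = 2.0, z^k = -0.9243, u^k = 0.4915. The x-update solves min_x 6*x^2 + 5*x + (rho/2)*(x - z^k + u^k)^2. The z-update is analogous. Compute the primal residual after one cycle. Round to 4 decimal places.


ADMM iteration with rho = 2.0, z^k = -0.9243, u^k = 0.4915
Step 1: x-update.
Minimize 6*x^2 + 5*x + (2.0/2)*(x + 0.9243 + 0.4915)^2
FOC: (2*6 + 2.0)*x = -5 + 2.0*(-0.9243 - 0.4915)
x^{k+1} = -0.5594
Step 2: z-update.
Minimize 2*z^2 + 5*z + (2.0/2)*(-0.5594 - z + 0.4915)^2
FOC: (2*2 + 2.0)*z = -5 + 2.0*(-0.5594 + 0.4915)
z^{k+1} = -0.856
Step 3: u-update.
u^{k+1} = 0.4915 - 0.5594 + 0.856 = 0.7881
Step 4: Primal residual = |-0.5594 + 0.856| = 0.2966
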